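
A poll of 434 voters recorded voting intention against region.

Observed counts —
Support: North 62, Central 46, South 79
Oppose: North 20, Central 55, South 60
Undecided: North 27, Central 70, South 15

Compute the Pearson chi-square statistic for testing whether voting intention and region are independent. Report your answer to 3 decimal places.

57.056

Row totals: 187, 135, 112. Column totals: 109, 171, 154. Grand total N = 434.
Expected counts (row total × column total / N):
  Support, North: 187×109/434 = 46.9654
  Support, Central: 187×171/434 = 73.6797
  Support, South: 187×154/434 = 66.3548
  Oppose, North: 135×109/434 = 33.9055
  Oppose, Central: 135×171/434 = 53.1912
  Oppose, South: 135×154/434 = 47.9032
  Undecided, North: 112×109/434 = 28.1290
  Undecided, Central: 112×171/434 = 44.1290
  Undecided, South: 112×154/434 = 39.7419
Contributions (O − E)²/E:
  (62 − 46.9654)²/46.9654 = 4.8129
  (46 − 73.6797)²/73.6797 = 10.3986
  (79 − 66.3548)²/66.3548 = 2.4098
  (20 − 33.9055)²/33.9055 = 5.7030
  (55 − 53.1912)²/53.1912 = 0.0615
  (60 − 47.9032)²/47.9032 = 3.0548
  (27 − 28.1290)²/28.1290 = 0.0453
  (70 − 44.1290)²/44.1290 = 15.1671
  (15 − 39.7419)²/39.7419 = 15.4034
χ² = 4.8129 + 10.3986 + 2.4098 + 5.7030 + 0.0615 + 3.0548 + 0.0453 + 15.1671 + 15.4034 = 57.056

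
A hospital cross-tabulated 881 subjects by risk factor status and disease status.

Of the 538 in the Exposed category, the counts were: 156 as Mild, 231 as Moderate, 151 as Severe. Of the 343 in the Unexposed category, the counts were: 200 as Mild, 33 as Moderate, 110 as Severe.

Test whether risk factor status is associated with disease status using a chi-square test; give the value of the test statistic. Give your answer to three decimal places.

123.256

Row totals: 538, 343. Column totals: 356, 264, 261. Grand total N = 881.
Expected counts (row total × column total / N):
  Exposed, Mild: 538×356/881 = 217.3984
  Exposed, Moderate: 538×264/881 = 161.2168
  Exposed, Severe: 538×261/881 = 159.3848
  Unexposed, Mild: 343×356/881 = 138.6016
  Unexposed, Moderate: 343×264/881 = 102.7832
  Unexposed, Severe: 343×261/881 = 101.6152
Contributions (O − E)²/E:
  (156 − 217.3984)²/217.3984 = 17.3403
  (231 − 161.2168)²/161.2168 = 30.2059
  (151 − 159.3848)²/159.3848 = 0.4411
  (200 − 138.6016)²/138.6016 = 27.1986
  (33 − 102.7832)²/102.7832 = 47.3783
  (110 − 101.6152)²/101.6152 = 0.6919
χ² = 17.3403 + 30.2059 + 0.4411 + 27.1986 + 47.3783 + 0.6919 = 123.256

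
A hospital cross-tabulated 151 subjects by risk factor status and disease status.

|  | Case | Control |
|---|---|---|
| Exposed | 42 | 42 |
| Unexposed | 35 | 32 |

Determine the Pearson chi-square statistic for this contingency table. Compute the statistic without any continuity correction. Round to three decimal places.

0.075

Row totals: 84, 67. Column totals: 77, 74. Grand total N = 151.
Expected counts (row total × column total / N):
  Exposed, Case: 84×77/151 = 42.8344
  Exposed, Control: 84×74/151 = 41.1656
  Unexposed, Case: 67×77/151 = 34.1656
  Unexposed, Control: 67×74/151 = 32.8344
Contributions (O − E)²/E:
  (42 − 42.8344)²/42.8344 = 0.0163
  (42 − 41.1656)²/41.1656 = 0.0169
  (35 − 34.1656)²/34.1656 = 0.0204
  (32 − 32.8344)²/32.8344 = 0.0212
χ² = 0.0163 + 0.0169 + 0.0204 + 0.0212 = 0.075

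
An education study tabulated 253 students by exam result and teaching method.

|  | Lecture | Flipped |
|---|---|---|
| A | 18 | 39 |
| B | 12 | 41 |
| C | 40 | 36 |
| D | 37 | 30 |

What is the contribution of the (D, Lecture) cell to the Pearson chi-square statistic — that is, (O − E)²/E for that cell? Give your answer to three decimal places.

2.649

Row total (D) = 67; column total (Lecture) = 107; N = 253.
Expected count E = 67 × 107 / 253 = 28.3360.
Contribution = (O − E)²/E = (37 − 28.3360)² / 28.3360 = 2.649.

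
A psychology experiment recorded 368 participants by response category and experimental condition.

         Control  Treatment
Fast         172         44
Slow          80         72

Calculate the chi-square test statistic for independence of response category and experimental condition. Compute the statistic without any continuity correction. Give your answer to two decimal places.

30.13

Row totals: 216, 152. Column totals: 252, 116. Grand total N = 368.
Expected counts (row total × column total / N):
  Fast, Control: 216×252/368 = 147.913
  Fast, Treatment: 216×116/368 = 68.087
  Slow, Control: 152×252/368 = 104.087
  Slow, Treatment: 152×116/368 = 47.913
Contributions (O − E)²/E:
  (172 − 147.913)²/147.913 = 3.9225
  (44 − 68.087)²/68.087 = 8.5212
  (80 − 104.087)²/104.087 = 5.5740
  (72 − 47.913)²/47.913 = 12.1091
χ² = 3.9225 + 8.5212 + 5.5740 + 12.1091 = 30.13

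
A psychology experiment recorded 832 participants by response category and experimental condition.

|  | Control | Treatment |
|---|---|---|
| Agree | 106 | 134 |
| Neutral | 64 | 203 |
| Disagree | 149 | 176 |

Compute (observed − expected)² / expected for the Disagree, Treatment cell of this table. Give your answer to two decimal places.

Row total (Disagree) = 325; column total (Treatment) = 513; N = 832.
Expected count E = 325 × 513 / 832 = 200.391.
Contribution = (O − E)²/E = (176 − 200.391)² / 200.391 = 2.97.

2.97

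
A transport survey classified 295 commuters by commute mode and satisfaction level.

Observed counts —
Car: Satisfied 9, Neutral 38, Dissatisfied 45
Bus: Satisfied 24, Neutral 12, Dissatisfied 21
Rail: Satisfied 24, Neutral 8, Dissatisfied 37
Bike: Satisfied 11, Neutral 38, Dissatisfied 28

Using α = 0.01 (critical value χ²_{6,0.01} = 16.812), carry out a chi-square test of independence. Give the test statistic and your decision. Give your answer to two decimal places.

46.76; reject H₀

Row totals: 92, 57, 69, 77. Column totals: 68, 96, 131. Grand total N = 295.
Expected counts (row total × column total / N):
  Car, Satisfied: 92×68/295 = 21.207
  Car, Neutral: 92×96/295 = 29.939
  Car, Dissatisfied: 92×131/295 = 40.854
  Bus, Satisfied: 57×68/295 = 13.139
  Bus, Neutral: 57×96/295 = 18.549
  Bus, Dissatisfied: 57×131/295 = 25.312
  Rail, Satisfied: 69×68/295 = 15.905
  Rail, Neutral: 69×96/295 = 22.454
  Rail, Dissatisfied: 69×131/295 = 30.641
  Bike, Satisfied: 77×68/295 = 17.749
  Bike, Neutral: 77×96/295 = 25.058
  Bike, Dissatisfied: 77×131/295 = 34.193
Contributions (O − E)²/E:
  (9 − 21.207)²/21.207 = 7.0265
  (38 − 29.939)²/29.939 = 2.1704
  (45 − 40.854)²/40.854 = 0.4207
  (24 − 13.139)²/13.139 = 8.9780
  (12 − 18.549)²/18.549 = 2.3122
  (21 − 25.312)²/25.312 = 0.7346
  (24 − 15.905)²/15.905 = 4.1200
  (8 − 22.454)²/22.454 = 9.3043
  (37 − 30.641)²/30.641 = 1.3197
  (11 − 17.749)²/17.749 = 2.5663
  (38 − 25.058)²/25.058 = 6.6843
  (28 − 34.193)²/34.193 = 1.1217
χ² = 7.0265 + 2.1704 + 0.4207 + 8.9780 + 2.3122 + 0.7346 + 4.1200 + 9.3043 + 1.3197 + 2.5663 + 6.6843 + 1.1217 = 46.76
df = (4−1)(3−1) = 6. Since 46.76 > 16.812, reject the null hypothesis of independence at α = 0.01.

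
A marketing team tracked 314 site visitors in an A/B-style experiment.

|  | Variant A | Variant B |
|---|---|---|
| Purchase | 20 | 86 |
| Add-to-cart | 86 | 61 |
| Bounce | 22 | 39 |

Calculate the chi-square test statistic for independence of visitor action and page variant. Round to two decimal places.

40.76

Row totals: 106, 147, 61. Column totals: 128, 186. Grand total N = 314.
Expected counts (row total × column total / N):
  Purchase, Variant A: 106×128/314 = 43.210
  Purchase, Variant B: 106×186/314 = 62.790
  Add-to-cart, Variant A: 147×128/314 = 59.924
  Add-to-cart, Variant B: 147×186/314 = 87.076
  Bounce, Variant A: 61×128/314 = 24.866
  Bounce, Variant B: 61×186/314 = 36.134
Contributions (O − E)²/E:
  (20 − 43.210)²/43.210 = 12.4671
  (86 − 62.790)²/62.790 = 8.5795
  (86 − 59.924)²/59.924 = 11.3470
  (61 − 87.076)²/87.076 = 7.8088
  (22 − 24.866)²/24.866 = 0.3303
  (39 − 36.134)²/36.134 = 0.2273
χ² = 12.4671 + 8.5795 + 11.3470 + 7.8088 + 0.3303 + 0.2273 = 40.76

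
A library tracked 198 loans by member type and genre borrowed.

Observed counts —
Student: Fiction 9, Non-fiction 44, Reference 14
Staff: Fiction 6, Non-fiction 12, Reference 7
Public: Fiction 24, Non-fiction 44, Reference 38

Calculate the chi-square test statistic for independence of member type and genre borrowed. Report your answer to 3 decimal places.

Row totals: 67, 25, 106. Column totals: 39, 100, 59. Grand total N = 198.
Expected counts (row total × column total / N):
  Student, Fiction: 67×39/198 = 13.1970
  Student, Non-fiction: 67×100/198 = 33.8384
  Student, Reference: 67×59/198 = 19.9646
  Staff, Fiction: 25×39/198 = 4.9242
  Staff, Non-fiction: 25×100/198 = 12.6263
  Staff, Reference: 25×59/198 = 7.4495
  Public, Fiction: 106×39/198 = 20.8788
  Public, Non-fiction: 106×100/198 = 53.5354
  Public, Reference: 106×59/198 = 31.5859
Contributions (O − E)²/E:
  (9 − 13.1970)²/13.1970 = 1.3348
  (44 − 33.8384)²/33.8384 = 3.0515
  (14 − 19.9646)²/19.9646 = 1.7820
  (6 − 4.9242)²/4.9242 = 0.2350
  (12 − 12.6263)²/12.6263 = 0.0311
  (7 − 7.4495)²/7.4495 = 0.0271
  (24 − 20.8788)²/20.8788 = 0.4666
  (44 − 53.5354)²/53.5354 = 1.6984
  (38 − 31.5859)²/31.5859 = 1.3025
χ² = 1.3348 + 3.0515 + 1.7820 + 0.2350 + 0.0311 + 0.0271 + 0.4666 + 1.6984 + 1.3025 = 9.929

9.929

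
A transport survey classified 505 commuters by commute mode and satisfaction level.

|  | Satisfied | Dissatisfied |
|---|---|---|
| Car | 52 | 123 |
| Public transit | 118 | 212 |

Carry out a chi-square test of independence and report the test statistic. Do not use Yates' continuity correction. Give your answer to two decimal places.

Row totals: 175, 330. Column totals: 170, 335. Grand total N = 505.
Expected counts (row total × column total / N):
  Car, Satisfied: 175×170/505 = 58.911
  Car, Dissatisfied: 175×335/505 = 116.089
  Public transit, Satisfied: 330×170/505 = 111.089
  Public transit, Dissatisfied: 330×335/505 = 218.911
Contributions (O − E)²/E:
  (52 − 58.911)²/58.911 = 0.8107
  (123 − 116.089)²/116.089 = 0.4114
  (118 − 111.089)²/111.089 = 0.4299
  (212 − 218.911)²/218.911 = 0.2182
χ² = 0.8107 + 0.4114 + 0.4299 + 0.2182 = 1.87

1.87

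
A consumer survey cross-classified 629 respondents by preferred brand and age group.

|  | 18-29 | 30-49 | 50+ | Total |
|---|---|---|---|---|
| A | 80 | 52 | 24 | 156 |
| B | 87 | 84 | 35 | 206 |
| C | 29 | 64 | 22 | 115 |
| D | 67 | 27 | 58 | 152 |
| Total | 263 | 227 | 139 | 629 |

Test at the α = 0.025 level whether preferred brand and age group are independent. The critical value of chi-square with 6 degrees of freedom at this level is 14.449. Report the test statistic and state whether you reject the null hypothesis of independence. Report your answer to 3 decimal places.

62.851; reject H₀

Grand total N = 629.
Expected counts (row total × column total / N):
  A, 18-29: 156×263/629 = 65.22734
  A, 30-49: 156×227/629 = 56.29889
  A, 50+: 156×139/629 = 34.47377
  B, 18-29: 206×263/629 = 86.13355
  B, 30-49: 206×227/629 = 74.34340
  B, 50+: 206×139/629 = 45.52305
  C, 18-29: 115×263/629 = 48.08426
  C, 30-49: 115×227/629 = 41.50238
  C, 50+: 115×139/629 = 25.41335
  D, 18-29: 152×263/629 = 63.55485
  D, 30-49: 152×227/629 = 54.85533
  D, 50+: 152×139/629 = 33.58983
Contributions (O − E)²/E:
  (80 − 65.22734)²/65.22734 = 3.3457
  (52 − 56.29889)²/56.29889 = 0.3283
  (24 − 34.47377)²/34.47377 = 3.1821
  (87 − 86.13355)²/86.13355 = 0.0087
  (84 − 74.34340)²/74.34340 = 1.2543
  (35 − 45.52305)²/45.52305 = 2.4325
  (29 − 48.08426)²/48.08426 = 7.5744
  (64 − 41.50238)²/41.50238 = 12.1955
  (22 − 25.41335)²/25.41335 = 0.4585
  (67 − 63.55485)²/63.55485 = 0.1868
  (27 − 54.85533)²/54.85533 = 14.1448
  (58 − 33.58983)²/33.58983 = 17.7392
χ² = 3.3457 + 0.3283 + 3.1821 + 0.0087 + 1.2543 + 2.4325 + 7.5744 + 12.1955 + 0.4585 + 0.1868 + 14.1448 + 17.7392 = 62.851
df = (4−1)(3−1) = 6. Since 62.851 > 14.449, reject the null hypothesis of independence at α = 0.025.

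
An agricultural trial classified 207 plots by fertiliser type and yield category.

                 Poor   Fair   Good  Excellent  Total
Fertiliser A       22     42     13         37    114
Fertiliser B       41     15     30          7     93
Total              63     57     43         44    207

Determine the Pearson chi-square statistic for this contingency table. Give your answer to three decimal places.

44.018

Grand total N = 207.
Expected counts (row total × column total / N):
  Fertiliser A, Poor: 114×63/207 = 34.69565
  Fertiliser A, Fair: 114×57/207 = 31.39130
  Fertiliser A, Good: 114×43/207 = 23.68116
  Fertiliser A, Excellent: 114×44/207 = 24.23188
  Fertiliser B, Poor: 93×63/207 = 28.30435
  Fertiliser B, Fair: 93×57/207 = 25.60870
  Fertiliser B, Good: 93×43/207 = 19.31884
  Fertiliser B, Excellent: 93×44/207 = 19.76812
Contributions (O − E)²/E:
  (22 − 34.69565)²/34.69565 = 4.6455
  (42 − 31.39130)²/31.39130 = 3.5852
  (13 − 23.68116)²/23.68116 = 4.8176
  (37 − 24.23188)²/24.23188 = 6.7277
  (41 − 28.30435)²/28.30435 = 5.6945
  (15 − 25.60870)²/25.60870 = 4.3948
  (30 − 19.31884)²/19.31884 = 5.9055
  (7 − 19.76812)²/19.76812 = 8.2469
χ² = 4.6455 + 3.5852 + 4.8176 + 6.7277 + 5.6945 + 4.3948 + 5.9055 + 8.2469 = 44.018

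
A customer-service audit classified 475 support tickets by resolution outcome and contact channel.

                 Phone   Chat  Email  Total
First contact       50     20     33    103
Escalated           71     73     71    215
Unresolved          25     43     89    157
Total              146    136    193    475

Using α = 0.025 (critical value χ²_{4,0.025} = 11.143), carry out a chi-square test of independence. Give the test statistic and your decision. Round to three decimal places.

42.362; reject H₀

Grand total N = 475.
Expected counts (row total × column total / N):
  First contact, Phone: 103×146/475 = 31.6589
  First contact, Chat: 103×136/475 = 29.4905
  First contact, Email: 103×193/475 = 41.8505
  Escalated, Phone: 215×146/475 = 66.0842
  Escalated, Chat: 215×136/475 = 61.5579
  Escalated, Email: 215×193/475 = 87.3579
  Unresolved, Phone: 157×146/475 = 48.2568
  Unresolved, Chat: 157×136/475 = 44.9516
  Unresolved, Email: 157×193/475 = 63.7916
Contributions (O − E)²/E:
  (50 − 31.6589)²/31.6589 = 10.6256
  (20 − 29.4905)²/29.4905 = 3.0542
  (33 − 41.8505)²/41.8505 = 1.8717
  (71 − 66.0842)²/66.0842 = 0.3657
  (73 − 61.5579)²/61.5579 = 2.1268
  (71 − 87.3579)²/87.3579 = 3.0630
  (25 − 48.2568)²/48.2568 = 11.2083
  (43 − 44.9516)²/44.9516 = 0.0847
  (89 − 63.7916)²/63.7916 = 9.9616
χ² = 10.6256 + 3.0542 + 1.8717 + 0.3657 + 2.1268 + 3.0630 + 11.2083 + 0.0847 + 9.9616 = 42.362
df = (3−1)(3−1) = 4. Since 42.362 > 11.143, reject the null hypothesis of independence at α = 0.025.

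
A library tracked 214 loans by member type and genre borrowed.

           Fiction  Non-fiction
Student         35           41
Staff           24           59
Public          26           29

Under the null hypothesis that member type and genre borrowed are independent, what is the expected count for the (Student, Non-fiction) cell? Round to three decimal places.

45.813

Row total (Student) = 76; column total (Non-fiction) = 129; grand total N = 214.
Expected count = (row total × column total) / N = 76 × 129 / 214 = 45.813.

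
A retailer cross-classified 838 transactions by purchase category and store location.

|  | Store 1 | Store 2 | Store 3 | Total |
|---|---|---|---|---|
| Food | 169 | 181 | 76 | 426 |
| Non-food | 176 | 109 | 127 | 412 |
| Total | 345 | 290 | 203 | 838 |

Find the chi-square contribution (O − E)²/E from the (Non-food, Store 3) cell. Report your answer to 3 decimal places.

Row total (Non-food) = 412; column total (Store 3) = 203; N = 838.
Expected count E = 412 × 203 / 838 = 99.8043.
Contribution = (O − E)²/E = (127 − 99.8043)² / 99.8043 = 7.411.

7.411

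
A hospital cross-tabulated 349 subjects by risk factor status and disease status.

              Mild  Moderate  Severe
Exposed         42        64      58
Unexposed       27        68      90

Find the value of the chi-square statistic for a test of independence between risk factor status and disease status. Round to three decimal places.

9.070

Row totals: 164, 185. Column totals: 69, 132, 148. Grand total N = 349.
Expected counts (row total × column total / N):
  Exposed, Mild: 164×69/349 = 32.4241
  Exposed, Moderate: 164×132/349 = 62.0287
  Exposed, Severe: 164×148/349 = 69.5473
  Unexposed, Mild: 185×69/349 = 36.5759
  Unexposed, Moderate: 185×132/349 = 69.9713
  Unexposed, Severe: 185×148/349 = 78.4527
Contributions (O − E)²/E:
  (42 − 32.4241)²/32.4241 = 2.8281
  (64 − 62.0287)²/62.0287 = 0.0626
  (58 − 69.5473)²/69.5473 = 1.9173
  (27 − 36.5759)²/36.5759 = 2.5071
  (68 − 69.9713)²/69.9713 = 0.0555
  (90 − 78.4527)²/78.4527 = 1.6996
χ² = 2.8281 + 0.0626 + 1.9173 + 2.5071 + 0.0555 + 1.6996 = 9.070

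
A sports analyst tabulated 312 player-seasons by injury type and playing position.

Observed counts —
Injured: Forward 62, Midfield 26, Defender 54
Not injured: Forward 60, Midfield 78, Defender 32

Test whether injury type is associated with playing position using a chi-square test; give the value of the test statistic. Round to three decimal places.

Row totals: 142, 170. Column totals: 122, 104, 86. Grand total N = 312.
Expected counts (row total × column total / N):
  Injured, Forward: 142×122/312 = 55.5256
  Injured, Midfield: 142×104/312 = 47.3333
  Injured, Defender: 142×86/312 = 39.1410
  Not injured, Forward: 170×122/312 = 66.4744
  Not injured, Midfield: 170×104/312 = 56.6667
  Not injured, Defender: 170×86/312 = 46.8590
Contributions (O − E)²/E:
  (62 − 55.5256)²/55.5256 = 0.7549
  (26 − 47.3333)²/47.3333 = 9.6150
  (54 − 39.1410)²/39.1410 = 5.6409
  (60 − 66.4744)²/66.4744 = 0.6306
  (78 − 56.6667)²/56.6667 = 8.0313
  (32 − 46.8590)²/46.8590 = 4.7118
χ² = 0.7549 + 9.6150 + 5.6409 + 0.6306 + 8.0313 + 4.7118 = 29.385

29.385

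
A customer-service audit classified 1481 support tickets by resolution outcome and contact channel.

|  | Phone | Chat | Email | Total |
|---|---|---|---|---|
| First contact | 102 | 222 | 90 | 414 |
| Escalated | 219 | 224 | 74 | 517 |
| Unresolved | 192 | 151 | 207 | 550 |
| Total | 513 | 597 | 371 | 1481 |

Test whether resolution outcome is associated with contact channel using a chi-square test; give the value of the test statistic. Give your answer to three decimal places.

123.166

Grand total N = 1481.
Expected counts (row total × column total / N):
  First contact, Phone: 414×513/1481 = 143.4045
  First contact, Chat: 414×597/1481 = 166.8859
  First contact, Email: 414×371/1481 = 103.7097
  Escalated, Phone: 517×513/1481 = 179.0824
  Escalated, Chat: 517×597/1481 = 208.4058
  Escalated, Email: 517×371/1481 = 129.5118
  Unresolved, Phone: 550×513/1481 = 190.5132
  Unresolved, Chat: 550×597/1481 = 221.7083
  Unresolved, Email: 550×371/1481 = 137.7785
Contributions (O − E)²/E:
  (102 − 143.4045)²/143.4045 = 11.9545
  (222 − 166.8859)²/166.8859 = 18.2014
  (90 − 103.7097)²/103.7097 = 1.8123
  (219 − 179.0824)²/179.0824 = 8.8977
  (224 − 208.4058)²/208.4058 = 1.1669
  (74 − 129.5118)²/129.5118 = 23.7937
  (192 − 190.5132)²/190.5132 = 0.0116
  (151 − 221.7083)²/221.7083 = 22.5506
  (207 − 137.7785)²/137.7785 = 34.7777
χ² = 11.9545 + 18.2014 + 1.8123 + 8.8977 + 1.1669 + 23.7937 + 0.0116 + 22.5506 + 34.7777 = 123.166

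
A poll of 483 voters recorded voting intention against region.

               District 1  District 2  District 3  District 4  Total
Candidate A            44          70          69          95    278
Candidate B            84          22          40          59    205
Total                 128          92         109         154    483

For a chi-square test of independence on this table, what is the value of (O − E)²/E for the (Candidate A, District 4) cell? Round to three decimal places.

Row total (Candidate A) = 278; column total (District 4) = 154; N = 483.
Expected count E = 278 × 154 / 483 = 88.6377.
Contribution = (O − E)²/E = (95 − 88.6377)² / 88.6377 = 0.457.

0.457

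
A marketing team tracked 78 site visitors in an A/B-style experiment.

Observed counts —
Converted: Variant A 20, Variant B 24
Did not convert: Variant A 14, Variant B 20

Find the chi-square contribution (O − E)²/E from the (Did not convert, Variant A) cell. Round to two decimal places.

0.05

Row total (Did not convert) = 34; column total (Variant A) = 34; N = 78.
Expected count E = 34 × 34 / 78 = 14.821.
Contribution = (O − E)²/E = (14 − 14.821)² / 14.821 = 0.05.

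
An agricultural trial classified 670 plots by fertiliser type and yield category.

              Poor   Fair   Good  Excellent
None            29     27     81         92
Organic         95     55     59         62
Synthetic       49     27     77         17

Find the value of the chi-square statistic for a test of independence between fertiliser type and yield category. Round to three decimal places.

85.293

Row totals: 229, 271, 170. Column totals: 173, 109, 217, 171. Grand total N = 670.
Expected counts (row total × column total / N):
  None, Poor: 229×173/670 = 59.1299
  None, Fair: 229×109/670 = 37.2552
  None, Good: 229×217/670 = 74.1687
  None, Excellent: 229×171/670 = 58.4463
  Organic, Poor: 271×173/670 = 69.9746
  Organic, Fair: 271×109/670 = 44.0881
  Organic, Good: 271×217/670 = 87.7716
  Organic, Excellent: 271×171/670 = 69.1657
  Synthetic, Poor: 170×173/670 = 43.8955
  Synthetic, Fair: 170×109/670 = 27.6567
  Synthetic, Good: 170×217/670 = 55.0597
  Synthetic, Excellent: 170×171/670 = 43.3881
Contributions (O − E)²/E:
  (29 − 59.1299)²/59.1299 = 15.3528
  (27 − 37.2552)²/37.2552 = 2.8229
  (81 − 74.1687)²/74.1687 = 0.6292
  (92 − 58.4463)²/58.4463 = 19.2630
  (95 − 69.9746)²/69.9746 = 8.9500
  (55 − 44.0881)²/44.0881 = 2.7007
  (59 − 87.7716)²/87.7716 = 9.4314
  (62 − 69.1657)²/69.1657 = 0.7424
  (49 − 43.8955)²/43.8955 = 0.5936
  (27 − 27.6567)²/27.6567 = 0.0156
  (77 − 55.0597)²/55.0597 = 8.7428
  (17 − 43.3881)²/43.3881 = 16.0489
χ² = 15.3528 + 2.8229 + 0.6292 + 19.2630 + 8.9500 + 2.7007 + 9.4314 + 0.7424 + 0.5936 + 0.0156 + 8.7428 + 16.0489 = 85.293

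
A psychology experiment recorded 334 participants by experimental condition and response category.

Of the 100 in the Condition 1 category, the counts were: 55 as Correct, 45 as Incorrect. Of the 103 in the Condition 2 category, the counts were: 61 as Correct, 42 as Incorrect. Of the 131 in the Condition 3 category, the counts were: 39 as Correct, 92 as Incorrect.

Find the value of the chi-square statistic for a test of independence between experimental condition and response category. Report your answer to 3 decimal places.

Row totals: 100, 103, 131. Column totals: 155, 179. Grand total N = 334.
Expected counts (row total × column total / N):
  Condition 1, Correct: 100×155/334 = 46.4072
  Condition 1, Incorrect: 100×179/334 = 53.5928
  Condition 2, Correct: 103×155/334 = 47.7994
  Condition 2, Incorrect: 103×179/334 = 55.2006
  Condition 3, Correct: 131×155/334 = 60.7934
  Condition 3, Incorrect: 131×179/334 = 70.2066
Contributions (O − E)²/E:
  (55 − 46.4072)²/46.4072 = 1.5911
  (45 − 53.5928)²/53.5928 = 1.3777
  (61 − 47.7994)²/47.7994 = 3.6456
  (42 − 55.2006)²/55.2006 = 3.1568
  (39 − 60.7934)²/60.7934 = 7.8126
  (92 − 70.2066)²/70.2066 = 6.7651
χ² = 1.5911 + 1.3777 + 3.6456 + 3.1568 + 7.8126 + 6.7651 = 24.349

24.349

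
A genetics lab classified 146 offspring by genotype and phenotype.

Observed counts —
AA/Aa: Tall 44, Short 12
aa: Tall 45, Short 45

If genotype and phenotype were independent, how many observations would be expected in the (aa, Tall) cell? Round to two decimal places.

54.86

Row total (aa) = 90; column total (Tall) = 89; grand total N = 146.
Expected count = (row total × column total) / N = 90 × 89 / 146 = 54.86.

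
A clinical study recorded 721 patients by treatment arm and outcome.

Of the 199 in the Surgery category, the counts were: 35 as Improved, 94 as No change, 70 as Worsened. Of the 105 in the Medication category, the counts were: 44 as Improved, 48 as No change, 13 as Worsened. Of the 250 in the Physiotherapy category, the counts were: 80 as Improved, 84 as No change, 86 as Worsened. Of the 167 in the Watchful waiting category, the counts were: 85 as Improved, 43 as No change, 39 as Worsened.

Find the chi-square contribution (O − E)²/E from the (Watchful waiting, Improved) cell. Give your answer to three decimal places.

14.356

Row total (Watchful waiting) = 167; column total (Improved) = 244; N = 721.
Expected count E = 167 × 244 / 721 = 56.5160.
Contribution = (O − E)²/E = (85 − 56.5160)² / 56.5160 = 14.356.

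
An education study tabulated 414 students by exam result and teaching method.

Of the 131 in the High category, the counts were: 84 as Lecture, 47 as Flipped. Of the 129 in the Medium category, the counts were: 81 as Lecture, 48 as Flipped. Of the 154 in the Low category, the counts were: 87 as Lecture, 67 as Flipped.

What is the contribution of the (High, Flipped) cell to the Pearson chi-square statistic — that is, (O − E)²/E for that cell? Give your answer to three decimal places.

Row total (High) = 131; column total (Flipped) = 162; N = 414.
Expected count E = 131 × 162 / 414 = 51.2609.
Contribution = (O − E)²/E = (47 − 51.2609)² / 51.2609 = 0.354.

0.354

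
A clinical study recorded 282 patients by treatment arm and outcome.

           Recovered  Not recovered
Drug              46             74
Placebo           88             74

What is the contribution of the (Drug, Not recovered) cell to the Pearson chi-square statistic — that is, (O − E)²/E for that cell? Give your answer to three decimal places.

Row total (Drug) = 120; column total (Not recovered) = 148; N = 282.
Expected count E = 120 × 148 / 282 = 62.9787.
Contribution = (O − E)²/E = (74 − 62.9787)² / 62.9787 = 1.929.

1.929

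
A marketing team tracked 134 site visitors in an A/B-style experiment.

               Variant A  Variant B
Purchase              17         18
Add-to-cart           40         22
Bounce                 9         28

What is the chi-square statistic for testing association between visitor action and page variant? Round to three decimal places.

14.985

Row totals: 35, 62, 37. Column totals: 66, 68. Grand total N = 134.
Expected counts (row total × column total / N):
  Purchase, Variant A: 35×66/134 = 17.2388
  Purchase, Variant B: 35×68/134 = 17.7612
  Add-to-cart, Variant A: 62×66/134 = 30.5373
  Add-to-cart, Variant B: 62×68/134 = 31.4627
  Bounce, Variant A: 37×66/134 = 18.2239
  Bounce, Variant B: 37×68/134 = 18.7761
Contributions (O − E)²/E:
  (17 − 17.2388)²/17.2388 = 0.0033
  (18 − 17.7612)²/17.7612 = 0.0032
  (40 − 30.5373)²/30.5373 = 2.9322
  (22 − 31.4627)²/31.4627 = 2.8460
  (9 − 18.2239)²/18.2239 = 4.6686
  (28 − 18.7761)²/18.7761 = 4.5313
χ² = 0.0033 + 0.0032 + 2.9322 + 2.8460 + 4.6686 + 4.5313 = 14.985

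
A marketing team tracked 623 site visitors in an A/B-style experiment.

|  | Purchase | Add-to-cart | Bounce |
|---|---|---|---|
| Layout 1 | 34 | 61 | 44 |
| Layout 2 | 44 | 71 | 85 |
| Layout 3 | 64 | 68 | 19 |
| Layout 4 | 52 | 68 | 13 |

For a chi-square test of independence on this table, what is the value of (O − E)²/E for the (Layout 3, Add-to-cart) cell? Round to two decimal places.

Row total (Layout 3) = 151; column total (Add-to-cart) = 268; N = 623.
Expected count E = 151 × 268 / 623 = 64.9567.
Contribution = (O − E)²/E = (68 − 64.9567)² / 64.9567 = 0.14.

0.14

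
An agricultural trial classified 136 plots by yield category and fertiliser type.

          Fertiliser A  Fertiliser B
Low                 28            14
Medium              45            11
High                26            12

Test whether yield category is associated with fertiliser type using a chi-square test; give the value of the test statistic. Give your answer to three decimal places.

Row totals: 42, 56, 38. Column totals: 99, 37. Grand total N = 136.
Expected counts (row total × column total / N):
  Low, Fertiliser A: 42×99/136 = 30.5735
  Low, Fertiliser B: 42×37/136 = 11.4265
  Medium, Fertiliser A: 56×99/136 = 40.7647
  Medium, Fertiliser B: 56×37/136 = 15.2353
  High, Fertiliser A: 38×99/136 = 27.6618
  High, Fertiliser B: 38×37/136 = 10.3382
Contributions (O − E)²/E:
  (28 − 30.5735)²/30.5735 = 0.2166
  (14 − 11.4265)²/11.4265 = 0.5796
  (45 − 40.7647)²/40.7647 = 0.4400
  (11 − 15.2353)²/15.2353 = 1.1774
  (26 − 27.6618)²/27.6618 = 0.0998
  (12 − 10.3382)²/10.3382 = 0.2671
χ² = 0.2166 + 0.5796 + 0.4400 + 1.1774 + 0.0998 + 0.2671 = 2.781

2.781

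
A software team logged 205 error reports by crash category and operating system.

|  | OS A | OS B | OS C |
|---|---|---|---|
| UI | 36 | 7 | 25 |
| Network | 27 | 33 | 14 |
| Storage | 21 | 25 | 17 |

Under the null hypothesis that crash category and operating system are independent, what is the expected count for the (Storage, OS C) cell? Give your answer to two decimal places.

Row total (Storage) = 63; column total (OS C) = 56; grand total N = 205.
Expected count = (row total × column total) / N = 63 × 56 / 205 = 17.21.

17.21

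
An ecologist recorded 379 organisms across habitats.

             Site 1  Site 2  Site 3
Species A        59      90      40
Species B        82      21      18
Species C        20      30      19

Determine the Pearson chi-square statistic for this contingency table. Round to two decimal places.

49.47

Row totals: 189, 121, 69. Column totals: 161, 141, 77. Grand total N = 379.
Expected counts (row total × column total / N):
  Species A, Site 1: 189×161/379 = 80.288
  Species A, Site 2: 189×141/379 = 70.314
  Species A, Site 3: 189×77/379 = 38.398
  Species B, Site 1: 121×161/379 = 51.401
  Species B, Site 2: 121×141/379 = 45.016
  Species B, Site 3: 121×77/379 = 24.583
  Species C, Site 1: 69×161/379 = 29.311
  Species C, Site 2: 69×141/379 = 25.670
  Species C, Site 3: 69×77/379 = 14.018
Contributions (O − E)²/E:
  (59 − 80.288)²/80.288 = 5.6444
  (90 − 70.314)²/70.314 = 5.5115
  (40 − 38.398)²/38.398 = 0.0668
  (82 − 51.401)²/51.401 = 18.2156
  (21 − 45.016)²/45.016 = 12.8125
  (18 − 24.583)²/24.583 = 1.7628
  (20 − 29.311)²/29.311 = 2.9578
  (30 − 25.670)²/25.670 = 0.7304
  (19 − 14.018)²/14.018 = 1.7706
χ² = 5.6444 + 5.5115 + 0.0668 + 18.2156 + 12.8125 + 1.7628 + 2.9578 + 0.7304 + 1.7706 = 49.47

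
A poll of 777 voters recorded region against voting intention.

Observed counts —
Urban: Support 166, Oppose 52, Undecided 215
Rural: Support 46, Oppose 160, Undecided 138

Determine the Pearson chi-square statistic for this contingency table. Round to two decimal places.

131.27

Row totals: 433, 344. Column totals: 212, 212, 353. Grand total N = 777.
Expected counts (row total × column total / N):
  Urban, Support: 433×212/777 = 118.142
  Urban, Oppose: 433×212/777 = 118.142
  Urban, Undecided: 433×353/777 = 196.717
  Rural, Support: 344×212/777 = 93.858
  Rural, Oppose: 344×212/777 = 93.858
  Rural, Undecided: 344×353/777 = 156.283
Contributions (O − E)²/E:
  (166 − 118.142)²/118.142 = 19.3867
  (52 − 118.142)²/118.142 = 37.0297
  (215 − 196.717)²/196.717 = 1.6992
  (46 − 93.858)²/93.858 = 24.4027
  (160 − 93.858)²/93.858 = 46.6105
  (138 − 156.283)²/156.283 = 2.1389
χ² = 19.3867 + 37.0297 + 1.6992 + 24.4027 + 46.6105 + 2.1389 = 131.27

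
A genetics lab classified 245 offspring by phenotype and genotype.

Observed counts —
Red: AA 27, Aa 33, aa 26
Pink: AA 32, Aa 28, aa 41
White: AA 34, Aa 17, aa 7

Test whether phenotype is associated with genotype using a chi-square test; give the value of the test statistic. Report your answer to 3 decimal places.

20.279

Row totals: 86, 101, 58. Column totals: 93, 78, 74. Grand total N = 245.
Expected counts (row total × column total / N):
  Red, AA: 86×93/245 = 32.6449
  Red, Aa: 86×78/245 = 27.3796
  Red, aa: 86×74/245 = 25.9755
  Pink, AA: 101×93/245 = 38.3388
  Pink, Aa: 101×78/245 = 32.1551
  Pink, aa: 101×74/245 = 30.5061
  White, AA: 58×93/245 = 22.0163
  White, Aa: 58×78/245 = 18.4653
  White, aa: 58×74/245 = 17.5184
Contributions (O − E)²/E:
  (27 − 32.6449)²/32.6449 = 0.9761
  (33 − 27.3796)²/27.3796 = 1.1537
  (26 − 25.9755)²/25.9755 = 0.0000
  (32 − 38.3388)²/38.3388 = 1.0480
  (28 − 32.1551)²/32.1551 = 0.5369
  (41 − 30.5061)²/30.5061 = 3.6098
  (34 − 22.0163)²/22.0163 = 6.5229
  (17 − 18.4653)²/18.4653 = 0.1163
  (7 − 17.5184)²/17.5184 = 6.3155
χ² = 0.9761 + 1.1537 + 0.0000 + 1.0480 + 0.5369 + 3.6098 + 6.5229 + 0.1163 + 6.3155 = 20.279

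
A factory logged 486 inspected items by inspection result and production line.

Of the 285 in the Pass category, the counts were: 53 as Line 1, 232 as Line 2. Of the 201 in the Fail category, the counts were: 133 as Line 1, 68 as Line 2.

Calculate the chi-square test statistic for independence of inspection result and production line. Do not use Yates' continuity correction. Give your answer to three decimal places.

Row totals: 285, 201. Column totals: 186, 300. Grand total N = 486.
Expected counts (row total × column total / N):
  Pass, Line 1: 285×186/486 = 109.0741
  Pass, Line 2: 285×300/486 = 175.9259
  Fail, Line 1: 201×186/486 = 76.9259
  Fail, Line 2: 201×300/486 = 124.0741
Contributions (O − E)²/E:
  (53 − 109.0741)²/109.0741 = 28.8272
  (232 − 175.9259)²/175.9259 = 17.8729
  (133 − 76.9259)²/76.9259 = 40.8745
  (68 − 124.0741)²/124.0741 = 25.3422
χ² = 28.8272 + 17.8729 + 40.8745 + 25.3422 = 112.917

112.917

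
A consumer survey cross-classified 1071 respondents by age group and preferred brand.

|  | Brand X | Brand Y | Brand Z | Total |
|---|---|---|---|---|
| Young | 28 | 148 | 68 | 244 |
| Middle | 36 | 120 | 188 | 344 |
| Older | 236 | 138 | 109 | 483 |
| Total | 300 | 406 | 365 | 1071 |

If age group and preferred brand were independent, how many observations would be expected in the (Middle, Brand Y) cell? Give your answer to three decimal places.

Row total (Middle) = 344; column total (Brand Y) = 406; grand total N = 1071.
Expected count = (row total × column total) / N = 344 × 406 / 1071 = 130.405.

130.405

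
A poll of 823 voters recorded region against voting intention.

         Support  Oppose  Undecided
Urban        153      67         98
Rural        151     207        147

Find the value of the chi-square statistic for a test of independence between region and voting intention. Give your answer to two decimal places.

40.97

Row totals: 318, 505. Column totals: 304, 274, 245. Grand total N = 823.
Expected counts (row total × column total / N):
  Urban, Support: 318×304/823 = 117.463
  Urban, Oppose: 318×274/823 = 105.871
  Urban, Undecided: 318×245/823 = 94.666
  Rural, Support: 505×304/823 = 186.537
  Rural, Oppose: 505×274/823 = 168.129
  Rural, Undecided: 505×245/823 = 150.334
Contributions (O − E)²/E:
  (153 − 117.463)²/117.463 = 10.7513
  (67 − 105.871)²/105.871 = 14.2717
  (98 − 94.666)²/94.666 = 0.1174
  (151 − 186.537)²/186.537 = 6.7701
  (207 − 168.129)²/168.129 = 8.9869
  (147 − 150.334)²/150.334 = 0.0739
χ² = 10.7513 + 14.2717 + 0.1174 + 6.7701 + 8.9869 + 0.0739 = 40.97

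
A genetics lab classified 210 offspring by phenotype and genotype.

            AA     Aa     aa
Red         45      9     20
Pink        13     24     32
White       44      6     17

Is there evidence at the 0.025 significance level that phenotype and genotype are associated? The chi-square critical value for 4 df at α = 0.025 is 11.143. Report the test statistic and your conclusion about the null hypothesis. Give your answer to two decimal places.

39.36; reject H₀

Row totals: 74, 69, 67. Column totals: 102, 39, 69. Grand total N = 210.
Expected counts (row total × column total / N):
  Red, AA: 74×102/210 = 35.943
  Red, Aa: 74×39/210 = 13.743
  Red, aa: 74×69/210 = 24.314
  Pink, AA: 69×102/210 = 33.514
  Pink, Aa: 69×39/210 = 12.814
  Pink, aa: 69×69/210 = 22.671
  White, AA: 67×102/210 = 32.543
  White, Aa: 67×39/210 = 12.443
  White, aa: 67×69/210 = 22.014
Contributions (O − E)²/E:
  (45 − 35.943)²/35.943 = 2.2822
  (9 − 13.743)²/13.743 = 1.6369
  (20 − 24.314)²/24.314 = 0.7654
  (13 − 33.514)²/33.514 = 12.5567
  (24 − 12.814)²/12.814 = 9.7648
  (32 − 22.671)²/22.671 = 3.8388
  (44 − 32.543)²/32.543 = 4.0335
  (6 − 12.443)²/12.443 = 3.3362
  (17 − 22.014)²/22.014 = 1.1420
χ² = 2.2822 + 1.6369 + 0.7654 + 12.5567 + 9.7648 + 3.8388 + 4.0335 + 3.3362 + 1.1420 = 39.36
df = (3−1)(3−1) = 4. Since 39.36 > 11.143, reject the null hypothesis of independence at α = 0.025.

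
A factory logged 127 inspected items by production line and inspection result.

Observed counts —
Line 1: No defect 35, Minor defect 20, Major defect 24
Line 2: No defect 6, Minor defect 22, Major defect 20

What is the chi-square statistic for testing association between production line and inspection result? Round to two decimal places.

Row totals: 79, 48. Column totals: 41, 42, 44. Grand total N = 127.
Expected counts (row total × column total / N):
  Line 1, No defect: 79×41/127 = 25.504
  Line 1, Minor defect: 79×42/127 = 26.126
  Line 1, Major defect: 79×44/127 = 27.370
  Line 2, No defect: 48×41/127 = 15.496
  Line 2, Minor defect: 48×42/127 = 15.874
  Line 2, Major defect: 48×44/127 = 16.630
Contributions (O − E)²/E:
  (35 − 25.504)²/25.504 = 3.5357
  (20 − 26.126)²/26.126 = 1.4364
  (24 − 27.370)²/27.370 = 0.4149
  (6 − 15.496)²/15.496 = 5.8192
  (22 − 15.874)²/15.874 = 2.3641
  (20 − 16.630)²/16.630 = 0.6829
χ² = 3.5357 + 1.4364 + 0.4149 + 5.8192 + 2.3641 + 0.6829 = 14.25

14.25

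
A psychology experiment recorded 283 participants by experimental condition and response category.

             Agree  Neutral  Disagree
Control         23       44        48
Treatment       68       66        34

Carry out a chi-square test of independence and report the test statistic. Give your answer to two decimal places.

Row totals: 115, 168. Column totals: 91, 110, 82. Grand total N = 283.
Expected counts (row total × column total / N):
  Control, Agree: 115×91/283 = 36.979
  Control, Neutral: 115×110/283 = 44.700
  Control, Disagree: 115×82/283 = 33.322
  Treatment, Agree: 168×91/283 = 54.021
  Treatment, Neutral: 168×110/283 = 65.300
  Treatment, Disagree: 168×82/283 = 48.678
Contributions (O − E)²/E:
  (23 − 36.979)²/36.979 = 5.2844
  (44 − 44.700)²/44.700 = 0.0110
  (48 − 33.322)²/33.322 = 6.4655
  (68 − 54.021)²/54.021 = 3.6173
  (66 − 65.300)²/65.300 = 0.0075
  (34 − 48.678)²/48.678 = 4.4259
χ² = 5.2844 + 0.0110 + 6.4655 + 3.6173 + 0.0075 + 4.4259 = 19.81

19.81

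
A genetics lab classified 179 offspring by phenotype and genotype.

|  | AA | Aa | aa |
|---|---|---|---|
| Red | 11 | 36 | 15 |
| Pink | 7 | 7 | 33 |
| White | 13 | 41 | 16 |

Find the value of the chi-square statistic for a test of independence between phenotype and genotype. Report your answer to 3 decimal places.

35.351

Row totals: 62, 47, 70. Column totals: 31, 84, 64. Grand total N = 179.
Expected counts (row total × column total / N):
  Red, AA: 62×31/179 = 10.737430
  Red, Aa: 62×84/179 = 29.094972
  Red, aa: 62×64/179 = 22.167598
  Pink, AA: 47×31/179 = 8.139665
  Pink, Aa: 47×84/179 = 22.055866
  Pink, aa: 47×64/179 = 16.804469
  White, AA: 70×31/179 = 12.122905
  White, Aa: 70×84/179 = 32.849162
  White, aa: 70×64/179 = 25.027933
Contributions (O − E)²/E:
  (11 − 10.737430)²/10.737430 = 0.0064
  (36 − 29.094972)²/29.094972 = 1.6388
  (15 − 22.167598)²/22.167598 = 2.3175
  (7 − 8.139665)²/8.139665 = 0.1596
  (7 − 22.055866)²/22.055866 = 10.2775
  (33 − 16.804469)²/16.804469 = 15.6087
  (13 − 12.122905)²/12.122905 = 0.0635
  (41 − 32.849162)²/32.849162 = 2.0225
  (16 − 25.027933)²/25.027933 = 3.2565
χ² = 0.0064 + 1.6388 + 2.3175 + 0.1596 + 10.2775 + 15.6087 + 0.0635 + 2.0225 + 3.2565 = 35.351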